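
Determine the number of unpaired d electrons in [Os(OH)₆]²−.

2 unpaired electrons

Ligand charges: each hydroxide is −1. With an overall charge of −2 the osmium centre must be in the +4 oxidation state.
Os sits in group 8, so the d-electron count is 8 − 4 = 4.
The spin state decides the count: a 5d ion has a large Δₒ and is invariably low-spin.
An octahedral low-spin d⁴ ion is t₂g⁴e_g⁰, giving 2 unpaired electrons.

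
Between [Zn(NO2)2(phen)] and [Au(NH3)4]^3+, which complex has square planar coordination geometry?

[Au(NH3)4]^3+

For [Zn(NO2)2(phen)]: Each nitro (N-bound nitrite) is −1; 1,10-phenanthroline is neutral; balancing the 0 overall charge requires Zn(II). Zinc is a group-12 element; Zn(II) is therefore d¹⁰. A d¹⁰ ion has no crystal-field stabilisation preference between square planar and tetrahedral, so four ligands adopt the sterically favoured tetrahedral geometry. → tetrahedral.
For [Au(NH3)4]^3+: Ammonia is neutral; balancing the +3 overall charge requires Au(III). Gold is a group-11 element; Au(III) is therefore d⁸. A 5d d⁸ ion has a large crystal-field splitting; square planar leaves the high-energy d_{x²−y²} orbital empty and maximises CFSE. → square planar.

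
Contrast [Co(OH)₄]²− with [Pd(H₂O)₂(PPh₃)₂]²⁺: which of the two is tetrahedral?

For [Co(OH)₄]²−: Ligand charges: each hydroxide is −1. With an overall charge of −2 the cobalt centre must be in the +2 oxidation state. Group 9 minus oxidation state 2 gives a d⁷ configuration. For a high-spin 3d d⁷ ion with weak-field ligands the small Δₜ gives little square-planar CFSE advantage, so four ligands adopt the sterically favoured tetrahedral geometry. → tetrahedral.
For [Pd(H₂O)₂(PPh₃)₂]²⁺: Water is neutral; triphenylphosphine is neutral; balancing the +2 overall charge requires Pd(II). Pd sits in group 10, so the d-electron count is 10 − 2 = 8. A 4d d⁸ ion has a large crystal-field splitting; square planar leaves the high-energy d_{x²−y²} orbital empty and maximises CFSE. → square planar.

[Co(OH)₄]²−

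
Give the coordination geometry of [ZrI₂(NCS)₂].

Summing ligand charges against the 0 overall charge gives an oxidation state of +4 for zirconium.
Zr sits in group 4, so the d-electron count is 4 − 4 = 0.
Coordination number: 4.
A d⁰ ion has no crystal-field stabilisation preference between square planar and tetrahedral, so four ligands adopt the sterically favoured tetrahedral geometry.

tetrahedral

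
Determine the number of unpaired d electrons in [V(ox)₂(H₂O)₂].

Each oxalate is −2; water is neutral; balancing the 0 overall charge requires V(IV).
Group 5 minus oxidation state 4 gives a d¹ configuration.
Counting donor atoms: 2×oxalate (bidentate) → 4 donors; 2×water (monodentate) → 2 donors. Coordination number = 6.
In an octahedral field the d¹ configuration is t₂g¹e_g⁰ (only one arrangement possible), giving 1 unpaired electron.

1 unpaired electron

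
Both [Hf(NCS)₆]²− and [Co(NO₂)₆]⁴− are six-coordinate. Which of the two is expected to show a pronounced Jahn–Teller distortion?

[Hf(NCS)₆]²−: Summing ligand charges against the −2 overall charge gives an oxidation state of +4 for hafnium. Hf sits in group 4, so the d-electron count is 4 − 4 = 0. The d⁰ configuration leaves the e_g set evenly filled (or empty) — no strong Jahn–Teller driving force.
[Co(NO₂)₆]⁴−: Each nitro (N-bound nitrite) is −1; balancing the −4 overall charge requires Co(II). Group 9 minus oxidation state 2 gives a d⁷ configuration. Nitro (N-bound nitrite) is a strong-field ligand (high in the spectrochemical series) for a first-row metal, so the complex is low-spin. The t₂g⁶e_g¹ (low-spin) configuration has an unevenly filled e_g set; the Jahn–Teller theorem predicts a tetragonal distortion (typically axial elongation) to lift the degeneracy.

[Co(NO₂)₆]⁴−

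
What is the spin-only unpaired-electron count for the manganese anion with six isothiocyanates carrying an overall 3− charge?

4 unpaired electrons

Each isothiocyanate is −1; balancing the −3 overall charge requires Mn(III).
Group 7 minus oxidation state 3 gives a d⁴ configuration.
The spin state decides the count: Isothiocyanate is a weak-field ligand for a first-row metal, so the complex is high-spin.
An octahedral high-spin d⁴ ion is t₂g³e_g¹, giving 4 unpaired electrons.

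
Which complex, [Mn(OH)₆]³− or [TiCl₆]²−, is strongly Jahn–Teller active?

[Mn(OH)₆]³−

[Mn(OH)₆]³−: Summing ligand charges against the −3 overall charge gives an oxidation state of +3 for manganese. Manganese is a group-7 element; Mn(III) is therefore d⁴. Hydroxide is a weak-field ligand for a first-row metal, so the complex is high-spin. The t₂g³e_g¹ (high-spin) configuration has an unevenly filled e_g set; the Jahn–Teller theorem predicts a tetragonal distortion (typically axial elongation) to lift the degeneracy.
[TiCl₆]²−: Each chloride is −1; balancing the −2 overall charge requires Ti(IV). Group 4 minus oxidation state 4 gives a d⁰ configuration. The d⁰ configuration leaves the e_g set evenly filled (or empty) — no strong Jahn–Teller driving force.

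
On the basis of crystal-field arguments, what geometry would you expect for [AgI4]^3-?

Each iodide is −1; balancing the −3 overall charge requires Ag(I).
Group 11 minus oxidation state 1 gives a d¹⁰ configuration.
With 4 monodentate ligands the coordination number is 4.
A d¹⁰ ion has no crystal-field stabilisation preference between square planar and tetrahedral, so four ligands adopt the sterically favoured tetrahedral geometry.

tetrahedral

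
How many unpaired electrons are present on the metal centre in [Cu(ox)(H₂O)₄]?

Ligand charges: each oxalate is −2; water is neutral. With an overall charge of 0 the copper centre must be in the +2 oxidation state.
Group 11 minus oxidation state 2 gives a d⁹ configuration.
Counting donor atoms: 1×oxalate (bidentate) → 2 donors; 4×water (monodentate) → 4 donors. Coordination number = 6.
In an octahedral field the d⁹ configuration is t₂g⁶e_g³ (only one arrangement possible), giving 1 unpaired electron.

1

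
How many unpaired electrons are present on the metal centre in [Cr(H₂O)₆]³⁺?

3 unpaired electrons

Ligand charges: water is neutral. With an overall charge of +3 the chromium centre must be in the +3 oxidation state.
Cr sits in group 6, so the d-electron count is 6 − 3 = 3.
In an octahedral field the d³ configuration is t₂g³e_g⁰ (only one arrangement possible), giving 3 unpaired electrons.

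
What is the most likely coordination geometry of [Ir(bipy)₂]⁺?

2,2′-bipyridine is neutral; balancing the +1 overall charge requires Ir(I).
Group 9 minus oxidation state 1 gives a d⁸ configuration.
Counting donor atoms: 2×2,2′-bipyridine (bidentate) → 4 donors. Coordination number = 4.
A 5d d⁸ ion has a large crystal-field splitting; square planar leaves the high-energy d_{x²−y²} orbital empty and maximises CFSE.

square planar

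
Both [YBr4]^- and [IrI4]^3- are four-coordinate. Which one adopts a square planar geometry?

For [YBr4]^-: Ligand charges: each bromide is −1. With an overall charge of −1 the yttrium centre must be in the +3 oxidation state. Yttrium is a group-3 element; Y(III) is therefore d⁰. A d⁰ ion has no crystal-field stabilisation preference between square planar and tetrahedral, so four ligands adopt the sterically favoured tetrahedral geometry. → tetrahedral.
For [IrI4]^3-: Summing ligand charges against the −3 overall charge gives an oxidation state of +1 for iridium. Iridium is a group-9 element; Ir(I) is therefore d⁸. A 5d d⁸ ion has a large crystal-field splitting; square planar leaves the high-energy d_{x²−y²} orbital empty and maximises CFSE. → square planar.

[IrI4]^3-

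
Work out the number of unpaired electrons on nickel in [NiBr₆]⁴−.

Each bromide is −1; balancing the −4 overall charge requires Ni(II).
Nickel is a group-10 element; Ni(II) is therefore d⁸.
In an octahedral field the d⁸ configuration is t₂g⁶e_g² (only one arrangement possible), giving 2 unpaired electrons.

2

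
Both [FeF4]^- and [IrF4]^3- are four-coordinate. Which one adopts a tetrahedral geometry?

[FeF4]^-

For [FeF4]^-: Each fluoride is −1; balancing the −1 overall charge requires Fe(III). Iron is a group-8 element; Fe(III) is therefore d⁵. A high-spin d⁵ ion has zero CFSE in either geometry, so four ligands adopt the sterically favoured tetrahedral geometry. → tetrahedral.
For [IrF4]^3-: Ligand charges: each fluoride is −1. With an overall charge of −3 the iridium centre must be in the +1 oxidation state. Ir sits in group 9, so the d-electron count is 9 − 1 = 8. A 5d d⁸ ion has a large crystal-field splitting; square planar leaves the high-energy d_{x²−y²} orbital empty and maximises CFSE. → square planar.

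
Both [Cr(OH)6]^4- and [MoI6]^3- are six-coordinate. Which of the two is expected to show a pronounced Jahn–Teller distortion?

[Cr(OH)6]^4-: Each hydroxide is −1; balancing the −4 overall charge requires Cr(II). Cr sits in group 6, so the d-electron count is 6 − 2 = 4. Hydroxide is a weak-field ligand for a first-row metal, so the complex is high-spin. The t₂g³e_g¹ (high-spin) configuration has an unevenly filled e_g set; the Jahn–Teller theorem predicts a tetragonal distortion (typically axial elongation) to lift the degeneracy.
[MoI6]^3-: Each iodide is −1; balancing the −3 overall charge requires Mo(III). Molybdenum is a group-6 element; Mo(III) is therefore d³. The d³ configuration leaves the e_g set evenly filled (or empty) — no strong Jahn–Teller driving force.

[Cr(OH)6]^4-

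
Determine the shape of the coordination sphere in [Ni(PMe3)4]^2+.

square planar

Trimethylphosphine is neutral; balancing the +2 overall charge requires Ni(II).
Group 10 minus oxidation state 2 gives a d⁸ configuration.
With 4 monodentate ligands the coordination number is 4.
Trimethylphosphine is a strong-field ligand (high in the spectrochemical series).
A 3d d⁸ ion with strong-field ligands gains enough CFSE to favour square planar over tetrahedral.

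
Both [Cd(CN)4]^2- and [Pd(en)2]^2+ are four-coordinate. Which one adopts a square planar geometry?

For [Cd(CN)4]^2-: Each cyanide is −1; balancing the −2 overall charge requires Cd(II). Cd sits in group 12, so the d-electron count is 12 − 2 = 10. A d¹⁰ ion has no crystal-field stabilisation preference between square planar and tetrahedral, so four ligands adopt the sterically favoured tetrahedral geometry. → tetrahedral.
For [Pd(en)2]^2+: Summing ligand charges against the +2 overall charge gives an oxidation state of +2 for palladium. Group 10 minus oxidation state 2 gives a d⁸ configuration. A 4d d⁸ ion has a large crystal-field splitting; square planar leaves the high-energy d_{x²−y²} orbital empty and maximises CFSE. → square planar.

[Pd(en)2]^2+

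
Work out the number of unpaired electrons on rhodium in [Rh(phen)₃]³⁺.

1,10-phenanthroline is neutral; balancing the +3 overall charge requires Rh(III).
Group 9 minus oxidation state 3 gives a d⁶ configuration.
Counting donor atoms: 3×1,10-phenanthroline (bidentate) → 6 donors. Coordination number = 6.
The spin state decides the count: a 4d ion has a large Δₒ and is invariably low-spin.
An octahedral low-spin d⁶ ion is t₂g⁶e_g⁰, giving 0 unpaired electrons.

0 unpaired electrons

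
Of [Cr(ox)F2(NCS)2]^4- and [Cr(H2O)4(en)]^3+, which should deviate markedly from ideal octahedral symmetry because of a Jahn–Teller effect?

[Cr(ox)F2(NCS)2]^4-

[Cr(ox)F2(NCS)2]^4-: Ligand charges: each oxalate is −2; each fluoride is −1; each isothiocyanate is −1. With an overall charge of −4 the chromium centre must be in the +2 oxidation state. Cr sits in group 6, so the d-electron count is 6 − 2 = 4. Fluoride, isothiocyanate, and oxalate are weak-field ligands for a first-row metal, so the complex is high-spin. The t₂g³e_g¹ (high-spin) configuration has an unevenly filled e_g set; the Jahn–Teller theorem predicts a tetragonal distortion (typically axial elongation) to lift the degeneracy.
[Cr(H2O)4(en)]^3+: Water is neutral; ethylenediamine is neutral; balancing the +3 overall charge requires Cr(III). Group 6 minus oxidation state 3 gives a d³ configuration. The d³ configuration leaves the e_g set evenly filled (or empty) — no strong Jahn–Teller driving force.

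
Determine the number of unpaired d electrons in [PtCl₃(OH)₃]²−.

Each chloride is −1; each hydroxide is −1; balancing the −2 overall charge requires Pt(IV).
Platinum is a group-10 element; Pt(IV) is therefore d⁶.
The spin state decides the count: a 5d ion has a large Δₒ and is invariably low-spin.
An octahedral low-spin d⁶ ion is t₂g⁶e_g⁰, giving 0 unpaired electrons.

0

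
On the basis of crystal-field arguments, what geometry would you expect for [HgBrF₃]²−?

tetrahedral

Summing ligand charges against the −2 overall charge gives an oxidation state of +2 for mercury.
Hg sits in group 12, so the d-electron count is 12 − 2 = 10.
Coordination number: 4.
A d¹⁰ ion has no crystal-field stabilisation preference between square planar and tetrahedral, so four ligands adopt the sterically favoured tetrahedral geometry.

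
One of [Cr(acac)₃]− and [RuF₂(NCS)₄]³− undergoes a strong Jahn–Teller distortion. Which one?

[Cr(acac)₃]−: Summing ligand charges against the −1 overall charge gives an oxidation state of +2 for chromium. Cr sits in group 6, so the d-electron count is 6 − 2 = 4. Acetylacetonate is a weak-field ligand for a first-row metal, so the complex is high-spin. The t₂g³e_g¹ (high-spin) configuration has an unevenly filled e_g set; the Jahn–Teller theorem predicts a tetragonal distortion (typically axial elongation) to lift the degeneracy.
[RuF₂(NCS)₄]³−: Each fluoride is −1; each isothiocyanate is −1; balancing the −3 overall charge requires Ru(III). Ru sits in group 8, so the d-electron count is 8 − 3 = 5. A 4d ion has a large Δₒ and is invariably low-spin. The d⁵ configuration leaves the e_g set evenly filled (or empty) — no strong Jahn–Teller driving force.

[Cr(acac)₃]−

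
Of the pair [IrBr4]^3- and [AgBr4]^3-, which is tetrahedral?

For [IrBr4]^3-: Ligand charges: each bromide is −1. With an overall charge of −3 the iridium centre must be in the +1 oxidation state. Group 9 minus oxidation state 1 gives a d⁸ configuration. A 5d d⁸ ion has a large crystal-field splitting; square planar leaves the high-energy d_{x²−y²} orbital empty and maximises CFSE. → square planar.
For [AgBr4]^3-: Summing ligand charges against the −3 overall charge gives an oxidation state of +1 for silver. Ag sits in group 11, so the d-electron count is 11 − 1 = 10. A d¹⁰ ion has no crystal-field stabilisation preference between square planar and tetrahedral, so four ligands adopt the sterically favoured tetrahedral geometry. → tetrahedral.

[AgBr4]^3-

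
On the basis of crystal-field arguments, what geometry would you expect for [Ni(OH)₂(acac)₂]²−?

octahedral

Summing ligand charges against the −2 overall charge gives an oxidation state of +2 for nickel.
Nickel is a group-10 element; Ni(II) is therefore d⁸.
Counting donor atoms: 2×hydroxide (monodentate) → 2 donors; 2×acetylacetonate (bidentate) → 4 donors. Coordination number = 6.
Six donors around a single metal centre give an octahedral coordination sphere.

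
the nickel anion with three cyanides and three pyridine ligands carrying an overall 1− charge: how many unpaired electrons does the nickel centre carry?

2

Summing ligand charges against the −1 overall charge gives an oxidation state of +2 for nickel.
Ni sits in group 10, so the d-electron count is 10 − 2 = 8.
In an octahedral field the d⁸ configuration is t₂g⁶e_g² (only one arrangement possible), giving 2 unpaired electrons.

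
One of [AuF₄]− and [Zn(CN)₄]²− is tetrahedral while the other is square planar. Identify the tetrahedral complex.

[Zn(CN)₄]²−

For [AuF₄]−: Ligand charges: each fluoride is −1. With an overall charge of −1 the gold centre must be in the +3 oxidation state. Gold is a group-11 element; Au(III) is therefore d⁸. A 5d d⁸ ion has a large crystal-field splitting; square planar leaves the high-energy d_{x²−y²} orbital empty and maximises CFSE. → square planar.
For [Zn(CN)₄]²−: Each cyanide is −1; balancing the −2 overall charge requires Zn(II). Group 12 minus oxidation state 2 gives a d¹⁰ configuration. A d¹⁰ ion has no crystal-field stabilisation preference between square planar and tetrahedral, so four ligands adopt the sterically favoured tetrahedral geometry. → tetrahedral.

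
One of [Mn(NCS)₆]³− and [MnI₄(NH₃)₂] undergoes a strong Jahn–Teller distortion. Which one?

[Mn(NCS)₆]³−: Summing ligand charges against the −3 overall charge gives an oxidation state of +3 for manganese. Mn sits in group 7, so the d-electron count is 7 − 3 = 4. Isothiocyanate is a weak-field ligand for a first-row metal, so the complex is high-spin. The t₂g³e_g¹ (high-spin) configuration has an unevenly filled e_g set; the Jahn–Teller theorem predicts a tetragonal distortion (typically axial elongation) to lift the degeneracy.
[MnI₄(NH₃)₂]: Each iodide is −1; ammonia is neutral; balancing the 0 overall charge requires Mn(IV). Manganese is a group-7 element; Mn(IV) is therefore d³. The d³ configuration leaves the e_g set evenly filled (or empty) — no strong Jahn–Teller driving force.

[Mn(NCS)₆]³−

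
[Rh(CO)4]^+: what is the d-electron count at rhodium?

Carbonyl is neutral; balancing the +1 overall charge requires Rh(I).
Rhodium is a group-9 element; Rh(I) is therefore d⁸.

d⁸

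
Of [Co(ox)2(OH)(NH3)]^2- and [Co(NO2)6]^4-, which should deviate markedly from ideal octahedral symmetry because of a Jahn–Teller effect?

[Co(ox)2(OH)(NH3)]^2-: Each oxalate is −2; each hydroxide is −1; ammonia is neutral; balancing the −2 overall charge requires Co(III). Co sits in group 9, so the d-electron count is 9 − 3 = 6. Co(III) has an exceptionally large octahedral splitting and is low-spin with essentially every ligand except fluoride. The d⁶ configuration leaves the e_g set evenly filled (or empty) — no strong Jahn–Teller driving force.
[Co(NO2)6]^4-: Ligand charges: each nitro (N-bound nitrite) is −1. With an overall charge of −4 the cobalt centre must be in the +2 oxidation state. Cobalt is a group-9 element; Co(II) is therefore d⁷. Nitro (N-bound nitrite) is a strong-field ligand (high in the spectrochemical series) for a first-row metal, so the complex is low-spin. The t₂g⁶e_g¹ (low-spin) configuration has an unevenly filled e_g set; the Jahn–Teller theorem predicts a tetragonal distortion (typically axial elongation) to lift the degeneracy.

[Co(NO2)6]^4-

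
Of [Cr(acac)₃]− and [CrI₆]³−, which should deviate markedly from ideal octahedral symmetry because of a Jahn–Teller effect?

[Cr(acac)₃]−

[Cr(acac)₃]−: Ligand charges: each acetylacetonate is −1. With an overall charge of −1 the chromium centre must be in the +2 oxidation state. Group 6 minus oxidation state 2 gives a d⁴ configuration. Acetylacetonate is a weak-field ligand for a first-row metal, so the complex is high-spin. The t₂g³e_g¹ (high-spin) configuration has an unevenly filled e_g set; the Jahn–Teller theorem predicts a tetragonal distortion (typically axial elongation) to lift the degeneracy.
[CrI₆]³−: Ligand charges: each iodide is −1. With an overall charge of −3 the chromium centre must be in the +3 oxidation state. Group 6 minus oxidation state 3 gives a d³ configuration. The d³ configuration leaves the e_g set evenly filled (or empty) — no strong Jahn–Teller driving force.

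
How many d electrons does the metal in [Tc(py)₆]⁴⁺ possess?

d³

Pyridine is neutral; balancing the +4 overall charge requires Tc(IV).
Tc sits in group 7, so the d-electron count is 7 − 4 = 3.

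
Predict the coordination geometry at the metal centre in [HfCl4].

Each chloride is −1; balancing the 0 overall charge requires Hf(IV).
Hf sits in group 4, so the d-electron count is 4 − 4 = 0.
Coordination number: 4.
A d⁰ ion has no crystal-field stabilisation preference between square planar and tetrahedral, so four ligands adopt the sterically favoured tetrahedral geometry.

tetrahedral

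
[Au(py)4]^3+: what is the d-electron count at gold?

Summing ligand charges against the +3 overall charge gives an oxidation state of +3 for gold.
Group 11 minus oxidation state 3 gives a d⁸ configuration.

d⁸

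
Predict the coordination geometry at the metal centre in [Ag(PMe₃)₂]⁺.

Trimethylphosphine is neutral; balancing the +1 overall charge requires Ag(I).
Silver is a group-11 element; Ag(I) is therefore d¹⁰.
With 2 monodentate ligands the coordination number is 2.
A d¹⁰ ion with only two ligands adopts a linear arrangement (sp hybridisation; no CFSE preference).

linear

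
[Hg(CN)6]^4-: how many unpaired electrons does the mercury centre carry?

Ligand charges: each cyanide is −1. With an overall charge of −4 the mercury centre must be in the +2 oxidation state.
Hg sits in group 12, so the d-electron count is 12 − 2 = 10.
In an octahedral field the d¹⁰ configuration is t₂g⁶e_g⁴, giving 0 unpaired electrons.

0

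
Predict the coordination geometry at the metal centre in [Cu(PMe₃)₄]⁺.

tetrahedral

Summing ligand charges against the +1 overall charge gives an oxidation state of +1 for copper.
Copper is a group-11 element; Cu(I) is therefore d¹⁰.
Coordination number: 4.
A d¹⁰ ion has no crystal-field stabilisation preference between square planar and tetrahedral, so four ligands adopt the sterically favoured tetrahedral geometry.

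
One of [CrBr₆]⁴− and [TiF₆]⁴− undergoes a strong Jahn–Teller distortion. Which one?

[CrBr₆]⁴−: Summing ligand charges against the −4 overall charge gives an oxidation state of +2 for chromium. Group 6 minus oxidation state 2 gives a d⁴ configuration. Bromide is a weak-field ligand for a first-row metal, so the complex is high-spin. The t₂g³e_g¹ (high-spin) configuration has an unevenly filled e_g set; the Jahn–Teller theorem predicts a tetragonal distortion (typically axial elongation) to lift the degeneracy.
[TiF₆]⁴−: Summing ligand charges against the −4 overall charge gives an oxidation state of +2 for titanium. Titanium is a group-4 element; Ti(II) is therefore d². The d² configuration leaves the e_g set evenly filled (or empty) — no strong Jahn–Teller driving force.

[CrBr₆]⁴−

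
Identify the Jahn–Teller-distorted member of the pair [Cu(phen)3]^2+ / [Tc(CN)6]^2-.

[Cu(phen)3]^2+

[Cu(phen)3]^2+: 1,10-phenanthroline is neutral; balancing the +2 overall charge requires Cu(II). Copper is a group-11 element; Cu(II) is therefore d⁹. The t₂g⁶e_g³ configuration has an unevenly filled e_g set; the Jahn–Teller theorem predicts a tetragonal distortion (typically axial elongation) to lift the degeneracy.
[Tc(CN)6]^2-: Summing ligand charges against the −2 overall charge gives an oxidation state of +4 for technetium. Tc sits in group 7, so the d-electron count is 7 − 4 = 3. The d³ configuration leaves the e_g set evenly filled (or empty) — no strong Jahn–Teller driving force.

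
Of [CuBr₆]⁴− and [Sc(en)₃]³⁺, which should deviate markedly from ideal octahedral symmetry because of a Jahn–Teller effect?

[CuBr₆]⁴−

[CuBr₆]⁴−: Each bromide is −1; balancing the −4 overall charge requires Cu(II). Group 11 minus oxidation state 2 gives a d⁹ configuration. The t₂g⁶e_g³ configuration has an unevenly filled e_g set; the Jahn–Teller theorem predicts a tetragonal distortion (typically axial elongation) to lift the degeneracy.
[Sc(en)₃]³⁺: Ethylenediamine is neutral; balancing the +3 overall charge requires Sc(III). Group 3 minus oxidation state 3 gives a d⁰ configuration. The d⁰ configuration leaves the e_g set evenly filled (or empty) — no strong Jahn–Teller driving force.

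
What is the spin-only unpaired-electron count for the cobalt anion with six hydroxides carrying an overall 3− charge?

Summing ligand charges against the −3 overall charge gives an oxidation state of +3 for cobalt.
Co sits in group 9, so the d-electron count is 9 − 3 = 6.
The spin state decides the count: Co(III) has an exceptionally large octahedral splitting and is low-spin with essentially every ligand except fluoride.
An octahedral low-spin d⁶ ion is t₂g⁶e_g⁰, giving 0 unpaired electrons.

0 unpaired electrons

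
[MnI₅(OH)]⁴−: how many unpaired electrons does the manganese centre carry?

5 unpaired electrons

Ligand charges: each iodide is −1; each hydroxide is −1. With an overall charge of −4 the manganese centre must be in the +2 oxidation state.
Mn sits in group 7, so the d-electron count is 7 − 2 = 5.
The spin state decides the count: Hydroxide and iodide are weak-field ligands for a first-row metal, so the complex is high-spin.
An octahedral high-spin d⁵ ion is t₂g³e_g², giving 5 unpaired electrons.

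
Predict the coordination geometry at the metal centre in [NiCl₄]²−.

tetrahedral

Summing ligand charges against the −2 overall charge gives an oxidation state of +2 for nickel.
Ni sits in group 10, so the d-electron count is 10 − 2 = 8.
With 4 monodentate ligands the coordination number is 4.
Chloride is a weak-field ligand.
With weak-field ligands the CFSE gain from square planar is small, so a 3d d⁸ ion takes the sterically preferred tetrahedral geometry.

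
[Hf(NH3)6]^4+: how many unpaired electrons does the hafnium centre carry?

0 unpaired electrons

Ligand charges: ammonia is neutral. With an overall charge of +4 the hafnium centre must be in the +4 oxidation state.
Hafnium is a group-4 element; Hf(IV) is therefore d⁰.
In an octahedral field the d⁰ configuration is t₂g⁰e_g⁰, giving 0 unpaired electrons.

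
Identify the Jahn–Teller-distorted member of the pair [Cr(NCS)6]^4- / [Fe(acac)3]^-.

[Cr(NCS)6]^4-

[Cr(NCS)6]^4-: Each isothiocyanate is −1; balancing the −4 overall charge requires Cr(II). Group 6 minus oxidation state 2 gives a d⁴ configuration. Isothiocyanate is a weak-field ligand for a first-row metal, so the complex is high-spin. The t₂g³e_g¹ (high-spin) configuration has an unevenly filled e_g set; the Jahn–Teller theorem predicts a tetragonal distortion (typically axial elongation) to lift the degeneracy.
[Fe(acac)3]^-: Ligand charges: each acetylacetonate is −1. With an overall charge of −1 the iron centre must be in the +2 oxidation state. Iron is a group-8 element; Fe(II) is therefore d⁶. Acetylacetonate is a weak-field ligand for a first-row metal, so the complex is high-spin. The d⁶ configuration leaves the e_g set evenly filled (or empty) — no strong Jahn–Teller driving force.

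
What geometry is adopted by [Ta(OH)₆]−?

octahedral

Each hydroxide is −1; balancing the −1 overall charge requires Ta(V).
Group 5 minus oxidation state 5 gives a d⁰ configuration.
With 6 monodentate ligands the coordination number is 6.
Six donors around a single metal centre give an octahedral coordination sphere.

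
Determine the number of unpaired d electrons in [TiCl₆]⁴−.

Each chloride is −1; balancing the −4 overall charge requires Ti(II).
Titanium is a group-4 element; Ti(II) is therefore d².
In an octahedral field the d² configuration is t₂g²e_g⁰ (only one arrangement possible), giving 2 unpaired electrons.

2 unpaired electrons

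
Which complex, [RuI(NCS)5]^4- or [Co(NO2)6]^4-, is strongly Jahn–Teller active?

[RuI(NCS)5]^4-: Each iodide is −1; each isothiocyanate is −1; balancing the −4 overall charge requires Ru(II). Ruthenium is a group-8 element; Ru(II) is therefore d⁶. A 4d ion has a large Δₒ and is invariably low-spin. The d⁶ configuration leaves the e_g set evenly filled (or empty) — no strong Jahn–Teller driving force.
[Co(NO2)6]^4-: Summing ligand charges against the −4 overall charge gives an oxidation state of +2 for cobalt. Group 9 minus oxidation state 2 gives a d⁷ configuration. Nitro (N-bound nitrite) is a strong-field ligand (high in the spectrochemical series) for a first-row metal, so the complex is low-spin. The t₂g⁶e_g¹ (low-spin) configuration has an unevenly filled e_g set; the Jahn–Teller theorem predicts a tetragonal distortion (typically axial elongation) to lift the degeneracy.

[Co(NO2)6]^4-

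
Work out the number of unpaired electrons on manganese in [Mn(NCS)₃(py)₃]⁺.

Each isothiocyanate is −1; pyridine is neutral; balancing the +1 overall charge requires Mn(IV).
Manganese is a group-7 element; Mn(IV) is therefore d³.
In an octahedral field the d³ configuration is t₂g³e_g⁰ (only one arrangement possible), giving 3 unpaired electrons.

3 unpaired electrons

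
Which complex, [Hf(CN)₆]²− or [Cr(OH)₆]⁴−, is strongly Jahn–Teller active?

[Hf(CN)₆]²−: Ligand charges: each cyanide is −1. With an overall charge of −2 the hafnium centre must be in the +4 oxidation state. Hafnium is a group-4 element; Hf(IV) is therefore d⁰. The d⁰ configuration leaves the e_g set evenly filled (or empty) — no strong Jahn–Teller driving force.
[Cr(OH)₆]⁴−: Ligand charges: each hydroxide is −1. With an overall charge of −4 the chromium centre must be in the +2 oxidation state. Chromium is a group-6 element; Cr(II) is therefore d⁴. Hydroxide is a weak-field ligand for a first-row metal, so the complex is high-spin. The t₂g³e_g¹ (high-spin) configuration has an unevenly filled e_g set; the Jahn–Teller theorem predicts a tetragonal distortion (typically axial elongation) to lift the degeneracy.

[Cr(OH)₆]⁴−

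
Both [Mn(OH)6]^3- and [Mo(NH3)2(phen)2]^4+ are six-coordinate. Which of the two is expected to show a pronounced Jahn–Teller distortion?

[Mn(OH)6]^3-

[Mn(OH)6]^3-: Ligand charges: each hydroxide is −1. With an overall charge of −3 the manganese centre must be in the +3 oxidation state. Manganese is a group-7 element; Mn(III) is therefore d⁴. Hydroxide is a weak-field ligand for a first-row metal, so the complex is high-spin. The t₂g³e_g¹ (high-spin) configuration has an unevenly filled e_g set; the Jahn–Teller theorem predicts a tetragonal distortion (typically axial elongation) to lift the degeneracy.
[Mo(NH3)2(phen)2]^4+: Summing ligand charges against the +4 overall charge gives an oxidation state of +4 for molybdenum. Group 6 minus oxidation state 4 gives a d² configuration. The d² configuration leaves the e_g set evenly filled (or empty) — no strong Jahn–Teller driving force.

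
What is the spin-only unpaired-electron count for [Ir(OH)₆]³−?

0

Each hydroxide is −1; balancing the −3 overall charge requires Ir(III).
Group 9 minus oxidation state 3 gives a d⁶ configuration.
The spin state decides the count: a 5d ion has a large Δₒ and is invariably low-spin.
An octahedral low-spin d⁶ ion is t₂g⁶e_g⁰, giving 0 unpaired electrons.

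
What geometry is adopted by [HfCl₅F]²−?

Ligand charges: each chloride is −1; each fluoride is −1. With an overall charge of −2 the hafnium centre must be in the +4 oxidation state.
Group 4 minus oxidation state 4 gives a d⁰ configuration.
Coordination number: 6.
Six donors around a single metal centre give an octahedral coordination sphere.

octahedral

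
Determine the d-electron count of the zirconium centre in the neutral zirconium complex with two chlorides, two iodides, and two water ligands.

Summing ligand charges against the 0 overall charge gives an oxidation state of +4 for zirconium.
Group 4 minus oxidation state 4 gives a d⁰ configuration.

d0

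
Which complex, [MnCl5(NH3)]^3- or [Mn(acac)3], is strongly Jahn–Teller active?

[MnCl5(NH3)]^3-: Summing ligand charges against the −3 overall charge gives an oxidation state of +2 for manganese. Manganese is a group-7 element; Mn(II) is therefore d⁵. Chloride is a weak-field ligand for a first-row metal, so the complex is high-spin. The d⁵ configuration leaves the e_g set evenly filled (or empty) — no strong Jahn–Teller driving force.
[Mn(acac)3]: Ligand charges: each acetylacetonate is −1. With an overall charge of 0 the manganese centre must be in the +3 oxidation state. Manganese is a group-7 element; Mn(III) is therefore d⁴. Acetylacetonate is a weak-field ligand for a first-row metal, so the complex is high-spin. The t₂g³e_g¹ (high-spin) configuration has an unevenly filled e_g set; the Jahn–Teller theorem predicts a tetragonal distortion (typically axial elongation) to lift the degeneracy.

[Mn(acac)3]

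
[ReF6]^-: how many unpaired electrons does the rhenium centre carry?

Ligand charges: each fluoride is −1. With an overall charge of −1 the rhenium centre must be in the +5 oxidation state.
Rhenium is a group-7 element; Re(V) is therefore d².
In an octahedral field the d² configuration is t₂g²e_g⁰ (only one arrangement possible), giving 2 unpaired electrons.

2 unpaired electrons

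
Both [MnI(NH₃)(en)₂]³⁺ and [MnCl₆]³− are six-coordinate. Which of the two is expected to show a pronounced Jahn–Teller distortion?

[MnI(NH₃)(en)₂]³⁺: Summing ligand charges against the +3 overall charge gives an oxidation state of +4 for manganese. Mn sits in group 7, so the d-electron count is 7 − 4 = 3. The d³ configuration leaves the e_g set evenly filled (or empty) — no strong Jahn–Teller driving force.
[MnCl₆]³−: Summing ligand charges against the −3 overall charge gives an oxidation state of +3 for manganese. Mn sits in group 7, so the d-electron count is 7 − 3 = 4. Chloride is a weak-field ligand for a first-row metal, so the complex is high-spin. The t₂g³e_g¹ (high-spin) configuration has an unevenly filled e_g set; the Jahn–Teller theorem predicts a tetragonal distortion (typically axial elongation) to lift the degeneracy.

[MnCl₆]³−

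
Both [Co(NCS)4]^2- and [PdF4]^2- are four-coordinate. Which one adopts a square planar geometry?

[PdF4]^2-

For [Co(NCS)4]^2-: Summing ligand charges against the −2 overall charge gives an oxidation state of +2 for cobalt. Group 9 minus oxidation state 2 gives a d⁷ configuration. For a high-spin 3d d⁷ ion with weak-field ligands the small Δₜ gives little square-planar CFSE advantage, so four ligands adopt the sterically favoured tetrahedral geometry. → tetrahedral.
For [PdF4]^2-: Ligand charges: each fluoride is −1. With an overall charge of −2 the palladium centre must be in the +2 oxidation state. Group 10 minus oxidation state 2 gives a d⁸ configuration. A 4d d⁸ ion has a large crystal-field splitting; square planar leaves the high-energy d_{x²−y²} orbital empty and maximises CFSE. → square planar.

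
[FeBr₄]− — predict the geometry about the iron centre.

tetrahedral

Each bromide is −1; balancing the −1 overall charge requires Fe(III).
Fe sits in group 8, so the d-electron count is 8 − 3 = 5.
Coordination number: 4.
Bromide is a weak-field ligand.
A high-spin d⁵ ion has zero CFSE in either geometry, so four ligands adopt the sterically favoured tetrahedral geometry.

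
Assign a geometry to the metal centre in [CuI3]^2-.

Ligand charges: each iodide is −1. With an overall charge of −2 the copper centre must be in the +1 oxidation state.
Group 11 minus oxidation state 1 gives a d¹⁰ configuration.
Coordination number: 3.
Three ligands around a d¹⁰ centre minimise repulsion in a trigonal-planar arrangement.

trigonal planar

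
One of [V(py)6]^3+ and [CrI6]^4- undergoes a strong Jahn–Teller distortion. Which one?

[CrI6]^4-

[V(py)6]^3+: Pyridine is neutral; balancing the +3 overall charge requires V(III). Vanadium is a group-5 element; V(III) is therefore d². The d² configuration leaves the e_g set evenly filled (or empty) — no strong Jahn–Teller driving force.
[CrI6]^4-: Each iodide is −1; balancing the −4 overall charge requires Cr(II). Chromium is a group-6 element; Cr(II) is therefore d⁴. Iodide is a weak-field ligand for a first-row metal, so the complex is high-spin. The t₂g³e_g¹ (high-spin) configuration has an unevenly filled e_g set; the Jahn–Teller theorem predicts a tetragonal distortion (typically axial elongation) to lift the degeneracy.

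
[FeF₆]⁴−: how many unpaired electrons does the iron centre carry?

4 unpaired electrons

Ligand charges: each fluoride is −1. With an overall charge of −4 the iron centre must be in the +2 oxidation state.
Iron is a group-8 element; Fe(II) is therefore d⁶.
The spin state decides the count: Fluoride is a weak-field ligand for a first-row metal, so the complex is high-spin.
An octahedral high-spin d⁶ ion is t₂g⁴e_g², giving 4 unpaired electrons.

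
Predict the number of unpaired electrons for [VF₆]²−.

Summing ligand charges against the −2 overall charge gives an oxidation state of +4 for vanadium.
Group 5 minus oxidation state 4 gives a d¹ configuration.
In an octahedral field the d¹ configuration is t₂g¹e_g⁰ (only one arrangement possible), giving 1 unpaired electron.

1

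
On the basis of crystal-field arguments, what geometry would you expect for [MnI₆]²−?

octahedral

Each iodide is −1; balancing the −2 overall charge requires Mn(IV).
Group 7 minus oxidation state 4 gives a d³ configuration.
Coordination number: 6.
Six donors around a single metal centre give an octahedral coordination sphere.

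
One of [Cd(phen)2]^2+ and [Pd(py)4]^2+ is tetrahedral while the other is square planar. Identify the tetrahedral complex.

[Cd(phen)2]^2+

For [Cd(phen)2]^2+: 1,10-phenanthroline is neutral; balancing the +2 overall charge requires Cd(II). Cd sits in group 12, so the d-electron count is 12 − 2 = 10. A d¹⁰ ion has no crystal-field stabilisation preference between square planar and tetrahedral, so four ligands adopt the sterically favoured tetrahedral geometry. → tetrahedral.
For [Pd(py)4]^2+: Summing ligand charges against the +2 overall charge gives an oxidation state of +2 for palladium. Group 10 minus oxidation state 2 gives a d⁸ configuration. A 4d d⁸ ion has a large crystal-field splitting; square planar leaves the high-energy d_{x²−y²} orbital empty and maximises CFSE. → square planar.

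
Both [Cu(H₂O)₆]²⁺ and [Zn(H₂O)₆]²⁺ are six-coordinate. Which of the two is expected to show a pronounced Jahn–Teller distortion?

[Cu(H₂O)₆]²⁺

[Cu(H₂O)₆]²⁺: Ligand charges: water is neutral. With an overall charge of +2 the copper centre must be in the +2 oxidation state. Group 11 minus oxidation state 2 gives a d⁹ configuration. The t₂g⁶e_g³ configuration has an unevenly filled e_g set; the Jahn–Teller theorem predicts a tetragonal distortion (typically axial elongation) to lift the degeneracy.
[Zn(H₂O)₆]²⁺: Ligand charges: water is neutral. With an overall charge of +2 the zinc centre must be in the +2 oxidation state. Group 12 minus oxidation state 2 gives a d¹⁰ configuration. The d¹⁰ configuration leaves the e_g set evenly filled (or empty) — no strong Jahn–Teller driving force.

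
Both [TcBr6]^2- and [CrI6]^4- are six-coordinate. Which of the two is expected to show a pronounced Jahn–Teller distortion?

[TcBr6]^2-: Ligand charges: each bromide is −1. With an overall charge of −2 the technetium centre must be in the +4 oxidation state. Technetium is a group-7 element; Tc(IV) is therefore d³. The d³ configuration leaves the e_g set evenly filled (or empty) — no strong Jahn–Teller driving force.
[CrI6]^4-: Summing ligand charges against the −4 overall charge gives an oxidation state of +2 for chromium. Group 6 minus oxidation state 2 gives a d⁴ configuration. Iodide is a weak-field ligand for a first-row metal, so the complex is high-spin. The t₂g³e_g¹ (high-spin) configuration has an unevenly filled e_g set; the Jahn–Teller theorem predicts a tetragonal distortion (typically axial elongation) to lift the degeneracy.

[CrI6]^4-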